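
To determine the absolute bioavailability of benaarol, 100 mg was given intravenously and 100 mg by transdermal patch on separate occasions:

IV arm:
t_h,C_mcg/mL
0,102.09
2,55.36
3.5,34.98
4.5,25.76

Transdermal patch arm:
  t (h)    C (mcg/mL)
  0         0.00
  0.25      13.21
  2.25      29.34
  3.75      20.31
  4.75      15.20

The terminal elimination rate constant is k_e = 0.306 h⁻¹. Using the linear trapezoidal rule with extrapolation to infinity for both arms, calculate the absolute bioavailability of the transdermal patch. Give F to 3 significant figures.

F = 0.438

Trapezoidal AUC_0→4.5 (IV):
  [0→2]: (102.09+55.36)/2 × 2 = 157.45
  [2→3.5]: (55.36+34.98)/2 × 1.5 = 67.755
  [3.5→4.5]: (34.98+25.76)/2 × 1 = 30.37
  Sum = 255.575 mcg/mL·h
IV tail: 25.76/0.306 = 84.183; AUC_iv,0→∞ = 255.575 + 84.183 = 339.758 mcg/mL·h
Trapezoidal AUC_0→4.75 (transdermal patch):
  [0→0.25]: (0.00+13.21)/2 × 0.25 = 1.65125
  [0.25→2.25]: (13.21+29.34)/2 × 2 = 42.55
  [2.25→3.75]: (29.34+20.31)/2 × 1.5 = 37.2375
  [3.75→4.75]: (20.31+15.20)/2 × 1 = 17.755
  Sum = 99.19375 mcg/mL·h
transdermal patch tail: 15.20/0.306 = 49.673; AUC_ev,0→∞ = 99.19375 + 49.673 = 148.86675 mcg/mL·h
F = (AUC_ev/D_ev)/(AUC_iv/D_iv) = (148.86675/100)/(339.758/100) = 1.4886675/3.39758 = 0.4382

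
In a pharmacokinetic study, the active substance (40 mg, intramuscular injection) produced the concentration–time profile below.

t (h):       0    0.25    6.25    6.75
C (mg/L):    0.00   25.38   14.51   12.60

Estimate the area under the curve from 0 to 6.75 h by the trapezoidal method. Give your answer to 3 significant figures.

Trapezoidal AUC_0→6.75:
  [0→0.25]: (0.00+25.38)/2 × 0.25 = 3.1725
  [0.25→6.25]: (25.38+14.51)/2 × 6 = 119.67
  [6.25→6.75]: (14.51+12.60)/2 × 0.5 = 6.7775
  Sum = 129.62 mg/L·h

AUC = 130 mg/L·h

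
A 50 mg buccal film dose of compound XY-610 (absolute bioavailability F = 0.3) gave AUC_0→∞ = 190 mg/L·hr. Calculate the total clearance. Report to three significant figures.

CL = 0.0789 L/hr

CL = F × Dose / AUC_0→∞
   = 0.3 × 50 / 190 = 0.0789474 L/hr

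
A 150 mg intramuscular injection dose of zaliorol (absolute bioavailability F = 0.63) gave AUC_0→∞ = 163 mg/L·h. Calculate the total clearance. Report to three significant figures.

CL = F × Dose / AUC_0→∞
   = 0.63 × 150 / 163 = 0.579755 L/h

CL = 0.580 L/h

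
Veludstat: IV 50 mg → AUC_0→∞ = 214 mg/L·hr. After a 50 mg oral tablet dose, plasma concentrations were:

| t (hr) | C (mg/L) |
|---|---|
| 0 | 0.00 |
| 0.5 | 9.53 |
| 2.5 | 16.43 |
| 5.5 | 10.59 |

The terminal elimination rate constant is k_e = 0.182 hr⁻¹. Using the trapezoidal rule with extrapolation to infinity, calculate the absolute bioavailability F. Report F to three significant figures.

Trapezoidal AUC_0→5.5 (oral tablet):
  [0→0.5]: (0.00+9.53)/2 × 0.5 = 2.3825
  [0.5→2.5]: (9.53+16.43)/2 × 2 = 25.96
  [2.5→5.5]: (16.43+10.59)/2 × 3 = 40.53
  Sum = 68.8725 mg/L·hr
Tail: C_last/k_e = 10.59/0.182 = 58.187
AUC_0→∞ (oral tablet) = 68.8725 + 58.187 = 127.0595 mg/L·hr
F = (AUC_ev/D_ev)/(AUC_iv/D_iv) = (127.0595/50)/(214/50) = 2.54119/4.28 = 0.5937

F = 0.594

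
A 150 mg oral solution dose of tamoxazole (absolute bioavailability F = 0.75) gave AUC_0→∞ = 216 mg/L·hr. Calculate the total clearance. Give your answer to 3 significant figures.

CL = F × Dose / AUC_0→∞
   = 0.75 × 150 / 216 = 0.520833 L/hr

CL = 0.521 L/hr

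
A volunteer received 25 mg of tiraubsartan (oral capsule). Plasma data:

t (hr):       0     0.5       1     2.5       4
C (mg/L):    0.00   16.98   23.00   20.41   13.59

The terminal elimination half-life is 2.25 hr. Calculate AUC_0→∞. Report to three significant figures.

AUC = 116 mg/L·hr

Trapezoidal AUC_0→4:
  [0→0.5]: (0.00+16.98)/2 × 0.5 = 4.245
  [0.5→1]: (16.98+23.00)/2 × 0.5 = 9.995
  [1→2.5]: (23.00+20.41)/2 × 1.5 = 32.5575
  [2.5→4]: (20.41+13.59)/2 × 1.5 = 25.5
  Sum = 72.2975 mg/L·hr
k_e = ln2 / t½ = 0.693147 / 2.25 = 0.3081 hr^-1
Extrapolated tail: C_last / k_e = 13.59 / 0.3081 = 44.109
AUC_0→∞ = 72.2975 + 44.109 = 116.4065 mg/L·hr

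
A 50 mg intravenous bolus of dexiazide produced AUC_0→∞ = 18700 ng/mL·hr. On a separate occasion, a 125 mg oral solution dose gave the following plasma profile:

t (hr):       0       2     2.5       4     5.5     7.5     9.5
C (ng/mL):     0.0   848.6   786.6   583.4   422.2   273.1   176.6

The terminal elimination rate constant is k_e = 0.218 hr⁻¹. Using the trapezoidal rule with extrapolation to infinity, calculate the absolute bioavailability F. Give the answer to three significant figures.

F = 0.107

Trapezoidal AUC_0→9.5 (oral solution):
  [0→2]: (0.0+848.6)/2 × 2 = 848.6
  [2→2.5]: (848.6+786.6)/2 × 0.5 = 408.8
  [2.5→4]: (786.6+583.4)/2 × 1.5 = 1027.5
  [4→5.5]: (583.4+422.2)/2 × 1.5 = 754.2
  [5.5→7.5]: (422.2+273.1)/2 × 2 = 695.3
  [7.5→9.5]: (273.1+176.6)/2 × 2 = 449.7
  Sum = 4184.1 ng/mL·hr
Tail: C_last/k_e = 176.6/0.218 = 810.092
AUC_0→∞ (oral solution) = 4184.1 + 810.092 = 4994.192 ng/mL·hr
F = (AUC_ev/D_ev)/(AUC_iv/D_iv) = (4994.192/125)/(18700/50) = 39.953536/374 = 0.1068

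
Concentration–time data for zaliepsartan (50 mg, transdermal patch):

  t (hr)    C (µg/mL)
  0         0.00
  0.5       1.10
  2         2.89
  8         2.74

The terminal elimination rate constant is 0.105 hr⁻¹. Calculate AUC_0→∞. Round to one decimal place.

AUC = 46.3 µg/mL·hr

Trapezoidal AUC_0→8:
  [0→0.5]: (0.00+1.10)/2 × 0.5 = 0.275
  [0.5→2]: (1.10+2.89)/2 × 1.5 = 2.9925
  [2→8]: (2.89+2.74)/2 × 6 = 16.89
  Sum = 20.1575 µg/mL·hr
Extrapolated tail: C_last / k_e = 2.74 / 0.105 = 26.095
AUC_0→∞ = 20.1575 + 26.095 = 46.2525 µg/mL·hr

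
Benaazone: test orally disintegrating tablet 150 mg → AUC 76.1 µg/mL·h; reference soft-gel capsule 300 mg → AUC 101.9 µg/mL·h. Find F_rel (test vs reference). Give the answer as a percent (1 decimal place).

F_rel = (AUC_test/D_test) / (AUC_ref/D_ref)
      = (76.1/150) / (101.9/300)
      = 0.507333 / 0.339667 = 1.4936 = 149.36%

F_rel = 149.4%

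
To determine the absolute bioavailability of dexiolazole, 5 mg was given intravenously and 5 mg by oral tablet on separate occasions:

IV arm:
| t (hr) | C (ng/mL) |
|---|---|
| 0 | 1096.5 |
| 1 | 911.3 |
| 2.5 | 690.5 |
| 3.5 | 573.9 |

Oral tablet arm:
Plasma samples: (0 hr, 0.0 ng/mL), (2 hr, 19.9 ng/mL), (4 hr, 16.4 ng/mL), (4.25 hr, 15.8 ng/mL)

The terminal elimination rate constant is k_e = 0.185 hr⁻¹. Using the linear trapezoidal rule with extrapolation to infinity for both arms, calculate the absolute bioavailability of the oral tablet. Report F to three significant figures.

F = 0.0245

Trapezoidal AUC_0→3.5 (IV):
  [0→1]: (1096.5+911.3)/2 × 1 = 1003.9
  [1→2.5]: (911.3+690.5)/2 × 1.5 = 1201.35
  [2.5→3.5]: (690.5+573.9)/2 × 1 = 632.2
  Sum = 2837.45 ng/mL·hr
IV tail: 573.9/0.185 = 3102.162; AUC_iv,0→∞ = 2837.45 + 3102.162 = 5939.612 ng/mL·hr
Trapezoidal AUC_0→4.25 (oral tablet):
  [0→2]: (0.0+19.9)/2 × 2 = 19.9
  [2→4]: (19.9+16.4)/2 × 2 = 36.3
  [4→4.25]: (16.4+15.8)/2 × 0.25 = 4.025
  Sum = 60.225 ng/mL·hr
oral tablet tail: 15.8/0.185 = 85.405; AUC_ev,0→∞ = 60.225 + 85.405 = 145.63 ng/mL·hr
F = (AUC_ev/D_ev)/(AUC_iv/D_iv) = (145.63/5)/(5939.612/5) = 29.126/1187.9224 = 0.0245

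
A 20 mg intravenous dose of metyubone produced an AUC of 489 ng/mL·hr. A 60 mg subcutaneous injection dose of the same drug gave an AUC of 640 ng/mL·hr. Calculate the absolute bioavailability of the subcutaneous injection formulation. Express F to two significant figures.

F = 0.44

F = (AUC_ev / D_ev) / (AUC_iv / D_iv)
  = (640/60) / (489/20)
  = 10.6667 / 24.45 = 0.4363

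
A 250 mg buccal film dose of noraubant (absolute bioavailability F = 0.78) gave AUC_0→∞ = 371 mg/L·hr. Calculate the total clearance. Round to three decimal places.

CL = 0.526 L/hr

CL = F × Dose / AUC_0→∞
   = 0.78 × 250 / 371 = 0.525606 L/hr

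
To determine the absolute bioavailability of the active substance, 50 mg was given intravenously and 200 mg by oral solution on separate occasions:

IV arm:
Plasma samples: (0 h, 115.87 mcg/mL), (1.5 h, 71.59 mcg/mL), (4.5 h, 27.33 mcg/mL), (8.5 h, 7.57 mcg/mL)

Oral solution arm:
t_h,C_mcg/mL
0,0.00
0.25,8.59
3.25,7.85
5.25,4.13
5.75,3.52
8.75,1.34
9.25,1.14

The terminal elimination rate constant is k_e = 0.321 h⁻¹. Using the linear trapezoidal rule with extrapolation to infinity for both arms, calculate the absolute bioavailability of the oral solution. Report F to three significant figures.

F = 0.0334

Trapezoidal AUC_0→8.5 (IV):
  [0→1.5]: (115.87+71.59)/2 × 1.5 = 140.595
  [1.5→4.5]: (71.59+27.33)/2 × 3 = 148.38
  [4.5→8.5]: (27.33+7.57)/2 × 4 = 69.8
  Sum = 358.775 mcg/mL·h
IV tail: 7.57/0.321 = 23.583; AUC_iv,0→∞ = 358.775 + 23.583 = 382.358 mcg/mL·h
Trapezoidal AUC_0→9.25 (oral solution):
  [0→0.25]: (0.00+8.59)/2 × 0.25 = 1.07375
  [0.25→3.25]: (8.59+7.85)/2 × 3 = 24.66
  [3.25→5.25]: (7.85+4.13)/2 × 2 = 11.98
  [5.25→5.75]: (4.13+3.52)/2 × 0.5 = 1.9125
  [5.75→8.75]: (3.52+1.34)/2 × 3 = 7.29
  [8.75→9.25]: (1.34+1.14)/2 × 0.5 = 0.62
  Sum = 47.53625 mcg/mL·h
oral solution tail: 1.14/0.321 = 3.551; AUC_ev,0→∞ = 47.53625 + 3.551 = 51.08725 mcg/mL·h
F = (AUC_ev/D_ev)/(AUC_iv/D_iv) = (51.08725/200)/(382.358/50) = 0.25543625/7.64716 = 0.0334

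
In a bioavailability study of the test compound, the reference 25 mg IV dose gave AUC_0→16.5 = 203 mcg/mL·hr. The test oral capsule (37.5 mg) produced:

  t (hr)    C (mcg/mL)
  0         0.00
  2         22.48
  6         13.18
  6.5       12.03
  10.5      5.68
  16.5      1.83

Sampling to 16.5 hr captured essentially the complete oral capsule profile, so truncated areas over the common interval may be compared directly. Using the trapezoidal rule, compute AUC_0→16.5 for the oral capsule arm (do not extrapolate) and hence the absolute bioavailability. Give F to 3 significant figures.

Trapezoidal AUC_0→16.5 (oral capsule):
  [0→2]: (0.00+22.48)/2 × 2 = 22.48
  [2→6]: (22.48+13.18)/2 × 4 = 71.32
  [6→6.5]: (13.18+12.03)/2 × 0.5 = 6.3025
  [6.5→10.5]: (12.03+5.68)/2 × 4 = 35.42
  [10.5→16.5]: (5.68+1.83)/2 × 6 = 22.53
  Sum = 158.0525 mcg/mL·hr
F = (AUC_ev/D_ev)/(AUC_iv/D_iv) = (158.0525/37.5)/(203/25) = 4.21473/8.12 = 0.5191

F = 0.519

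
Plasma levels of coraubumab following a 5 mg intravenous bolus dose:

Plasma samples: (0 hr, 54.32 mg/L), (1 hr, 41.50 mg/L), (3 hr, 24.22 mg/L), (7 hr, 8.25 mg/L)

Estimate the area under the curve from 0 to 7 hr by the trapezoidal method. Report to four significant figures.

AUC = 178.6 mg/L·hr

Trapezoidal AUC_0→7:
  [0→1]: (54.32+41.50)/2 × 1 = 47.91
  [1→3]: (41.50+24.22)/2 × 2 = 65.72
  [3→7]: (24.22+8.25)/2 × 4 = 64.94
  Sum = 178.57 mg/L·hr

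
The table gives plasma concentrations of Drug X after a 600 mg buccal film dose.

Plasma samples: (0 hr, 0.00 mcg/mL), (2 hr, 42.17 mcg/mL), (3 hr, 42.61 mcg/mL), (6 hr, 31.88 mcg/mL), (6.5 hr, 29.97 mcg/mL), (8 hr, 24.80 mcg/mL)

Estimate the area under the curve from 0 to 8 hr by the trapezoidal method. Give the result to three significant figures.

Trapezoidal AUC_0→8:
  [0→2]: (0.00+42.17)/2 × 2 = 42.17
  [2→3]: (42.17+42.61)/2 × 1 = 42.39
  [3→6]: (42.61+31.88)/2 × 3 = 111.735
  [6→6.5]: (31.88+29.97)/2 × 0.5 = 15.4625
  [6.5→8]: (29.97+24.80)/2 × 1.5 = 41.0775
  Sum = 252.835 mcg/mL·hr

AUC = 253 mcg/mL·hr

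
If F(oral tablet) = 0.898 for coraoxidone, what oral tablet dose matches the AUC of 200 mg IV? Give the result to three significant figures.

For equal systemic exposure: F × D_ev = D_iv
D_ev = D_iv / F = 200 / 0.898 = 222.717 mg

D_oral = 223 mg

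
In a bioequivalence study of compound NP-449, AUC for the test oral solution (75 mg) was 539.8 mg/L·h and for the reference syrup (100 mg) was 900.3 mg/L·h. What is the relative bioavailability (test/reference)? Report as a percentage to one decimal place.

F_rel = 79.9%

F_rel = (AUC_test/D_test) / (AUC_ref/D_ref)
      = (539.8/75) / (900.3/100)
      = 7.19733 / 9.003 = 0.7994 = 79.94%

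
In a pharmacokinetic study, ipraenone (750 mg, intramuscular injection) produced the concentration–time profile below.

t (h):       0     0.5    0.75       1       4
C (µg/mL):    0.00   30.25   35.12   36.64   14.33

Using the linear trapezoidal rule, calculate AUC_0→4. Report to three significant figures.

Trapezoidal AUC_0→4:
  [0→0.5]: (0.00+30.25)/2 × 0.5 = 7.5625
  [0.5→0.75]: (30.25+35.12)/2 × 0.25 = 8.17125
  [0.75→1]: (35.12+36.64)/2 × 0.25 = 8.97
  [1→4]: (36.64+14.33)/2 × 3 = 76.455
  Sum = 101.15875 µg/mL·h

AUC = 101 µg/mL·h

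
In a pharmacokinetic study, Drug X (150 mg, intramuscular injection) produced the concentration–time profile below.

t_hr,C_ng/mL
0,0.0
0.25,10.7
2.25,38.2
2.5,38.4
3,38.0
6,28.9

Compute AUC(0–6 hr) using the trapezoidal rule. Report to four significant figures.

AUC = 179.3 ng/mL·hr

Trapezoidal AUC_0→6:
  [0→0.25]: (0.0+10.7)/2 × 0.25 = 1.3375
  [0.25→2.25]: (10.7+38.2)/2 × 2 = 48.9
  [2.25→2.5]: (38.2+38.4)/2 × 0.25 = 9.575
  [2.5→3]: (38.4+38.0)/2 × 0.5 = 19.1
  [3→6]: (38.0+28.9)/2 × 3 = 100.35
  Sum = 179.2625 ng/mL·hr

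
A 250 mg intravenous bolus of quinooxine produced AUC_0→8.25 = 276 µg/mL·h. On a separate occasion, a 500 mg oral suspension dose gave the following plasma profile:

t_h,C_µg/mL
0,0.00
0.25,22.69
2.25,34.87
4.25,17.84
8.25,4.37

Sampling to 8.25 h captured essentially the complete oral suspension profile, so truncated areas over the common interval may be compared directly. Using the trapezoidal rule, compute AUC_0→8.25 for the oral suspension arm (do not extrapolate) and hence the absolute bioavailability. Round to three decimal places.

F = 0.285

Trapezoidal AUC_0→8.25 (oral suspension):
  [0→0.25]: (0.00+22.69)/2 × 0.25 = 2.83625
  [0.25→2.25]: (22.69+34.87)/2 × 2 = 57.56
  [2.25→4.25]: (34.87+17.84)/2 × 2 = 52.71
  [4.25→8.25]: (17.84+4.37)/2 × 4 = 44.42
  Sum = 157.52625 µg/mL·h
F = (AUC_ev/D_ev)/(AUC_iv/D_iv) = (157.52625/500)/(276/250) = 0.3150525/1.104 = 0.2854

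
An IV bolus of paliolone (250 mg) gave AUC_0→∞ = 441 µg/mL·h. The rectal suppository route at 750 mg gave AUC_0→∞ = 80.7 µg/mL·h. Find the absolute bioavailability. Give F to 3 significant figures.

F = 0.0610

F = (AUC_ev / D_ev) / (AUC_iv / D_iv)
  = (80.7/750) / (441/250)
  = 0.1076 / 1.764 = 0.0610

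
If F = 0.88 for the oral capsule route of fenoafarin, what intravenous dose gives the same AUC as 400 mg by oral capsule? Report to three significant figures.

D_iv = 352 mg

Systemic exposure from an extravascular dose = F × D_ev, so the equivalent IV dose is F × D_ev.
D_iv = F × D_ev = 0.88 × 400 = 352 mg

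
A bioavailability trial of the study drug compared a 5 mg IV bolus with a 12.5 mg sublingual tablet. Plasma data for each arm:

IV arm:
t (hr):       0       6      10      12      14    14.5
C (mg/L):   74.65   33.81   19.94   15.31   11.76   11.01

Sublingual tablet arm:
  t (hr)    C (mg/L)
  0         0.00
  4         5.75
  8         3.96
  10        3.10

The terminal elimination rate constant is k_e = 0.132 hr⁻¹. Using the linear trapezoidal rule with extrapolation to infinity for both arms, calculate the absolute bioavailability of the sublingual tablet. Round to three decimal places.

Trapezoidal AUC_0→14.5 (IV):
  [0→6]: (74.65+33.81)/2 × 6 = 325.38
  [6→10]: (33.81+19.94)/2 × 4 = 107.5
  [10→12]: (19.94+15.31)/2 × 2 = 35.25
  [12→14]: (15.31+11.76)/2 × 2 = 27.07
  [14→14.5]: (11.76+11.01)/2 × 0.5 = 5.6925
  Sum = 500.8925 mg/L·hr
IV tail: 11.01/0.132 = 83.409; AUC_iv,0→∞ = 500.8925 + 83.409 = 584.3015 mg/L·hr
Trapezoidal AUC_0→10 (sublingual tablet):
  [0→4]: (0.00+5.75)/2 × 4 = 11.5
  [4→8]: (5.75+3.96)/2 × 4 = 19.42
  [8→10]: (3.96+3.10)/2 × 2 = 7.06
  Sum = 37.98 mg/L·hr
sublingual tablet tail: 3.10/0.132 = 23.485; AUC_ev,0→∞ = 37.98 + 23.485 = 61.465 mg/L·hr
F = (AUC_ev/D_ev)/(AUC_iv/D_iv) = (61.465/12.5)/(584.3015/5) = 4.9172/116.8603 = 0.0421

F = 0.042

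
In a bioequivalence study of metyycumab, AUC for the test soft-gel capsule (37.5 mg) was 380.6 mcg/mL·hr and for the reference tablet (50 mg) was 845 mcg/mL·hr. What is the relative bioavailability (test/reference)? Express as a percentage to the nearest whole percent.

F_rel = (AUC_test/D_test) / (AUC_ref/D_ref)
      = (380.6/37.5) / (845/50)
      = 10.1493 / 16.9 = 0.6006 = 60.06%

F_rel = 60%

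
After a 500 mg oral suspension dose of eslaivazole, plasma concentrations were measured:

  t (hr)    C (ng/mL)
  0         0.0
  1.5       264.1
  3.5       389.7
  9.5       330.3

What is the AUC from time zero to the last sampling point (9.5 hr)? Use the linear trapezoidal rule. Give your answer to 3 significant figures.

Trapezoidal AUC_0→9.5:
  [0→1.5]: (0.0+264.1)/2 × 1.5 = 198.075
  [1.5→3.5]: (264.1+389.7)/2 × 2 = 653.8
  [3.5→9.5]: (389.7+330.3)/2 × 6 = 2160.0
  Sum = 3011.875 ng/mL·hr

AUC = 3010 ng/mL·hr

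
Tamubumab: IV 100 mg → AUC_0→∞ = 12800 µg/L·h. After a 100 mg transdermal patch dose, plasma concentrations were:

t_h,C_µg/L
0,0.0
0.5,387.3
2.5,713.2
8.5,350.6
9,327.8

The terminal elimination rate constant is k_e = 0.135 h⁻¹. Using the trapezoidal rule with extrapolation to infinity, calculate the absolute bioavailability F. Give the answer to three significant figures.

F = 0.546

Trapezoidal AUC_0→9 (transdermal patch):
  [0→0.5]: (0.0+387.3)/2 × 0.5 = 96.825
  [0.5→2.5]: (387.3+713.2)/2 × 2 = 1100.5
  [2.5→8.5]: (713.2+350.6)/2 × 6 = 3191.4
  [8.5→9]: (350.6+327.8)/2 × 0.5 = 169.6
  Sum = 4558.325 µg/L·h
Tail: C_last/k_e = 327.8/0.135 = 2428.148
AUC_0→∞ (transdermal patch) = 4558.325 + 2428.148 = 6986.473 µg/L·h
F = (AUC_ev/D_ev)/(AUC_iv/D_iv) = (6986.473/100)/(12800/100) = 69.86473/128 = 0.5458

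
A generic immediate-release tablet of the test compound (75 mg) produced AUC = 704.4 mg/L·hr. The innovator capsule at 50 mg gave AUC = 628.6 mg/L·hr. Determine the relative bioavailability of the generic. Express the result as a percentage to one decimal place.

F_rel = 74.7%

F_rel = (AUC_test/D_test) / (AUC_ref/D_ref)
      = (704.4/75) / (628.6/50)
      = 9.392 / 12.572 = 0.7471 = 74.71%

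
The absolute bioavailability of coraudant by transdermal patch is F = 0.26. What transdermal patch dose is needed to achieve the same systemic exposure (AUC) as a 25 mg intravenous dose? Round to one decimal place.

D_transdermal = 96.2 mg

For equal systemic exposure: F × D_ev = D_iv
D_ev = D_iv / F = 25 / 0.26 = 96.1538 mg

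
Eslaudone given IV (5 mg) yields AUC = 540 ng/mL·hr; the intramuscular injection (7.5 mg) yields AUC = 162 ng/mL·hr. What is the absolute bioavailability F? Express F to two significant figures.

F = 0.20

F = (AUC_ev / D_ev) / (AUC_iv / D_iv)
  = (162/7.5) / (540/5)
  = 21.6 / 108 = 0.2000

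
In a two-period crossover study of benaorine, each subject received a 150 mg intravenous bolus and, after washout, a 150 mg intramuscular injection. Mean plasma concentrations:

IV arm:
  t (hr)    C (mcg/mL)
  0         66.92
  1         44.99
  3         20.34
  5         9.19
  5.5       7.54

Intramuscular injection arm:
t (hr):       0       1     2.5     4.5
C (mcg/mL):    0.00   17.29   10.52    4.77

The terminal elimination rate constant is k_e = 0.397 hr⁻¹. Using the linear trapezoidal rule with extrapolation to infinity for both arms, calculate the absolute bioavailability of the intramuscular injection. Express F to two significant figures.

F = 0.33

Trapezoidal AUC_0→5.5 (IV):
  [0→1]: (66.92+44.99)/2 × 1 = 55.955
  [1→3]: (44.99+20.34)/2 × 2 = 65.33
  [3→5]: (20.34+9.19)/2 × 2 = 29.53
  [5→5.5]: (9.19+7.54)/2 × 0.5 = 4.1825
  Sum = 154.9975 mcg/mL·hr
IV tail: 7.54/0.397 = 18.992; AUC_iv,0→∞ = 154.9975 + 18.992 = 173.9895 mcg/mL·hr
Trapezoidal AUC_0→4.5 (intramuscular injection):
  [0→1]: (0.00+17.29)/2 × 1 = 8.645
  [1→2.5]: (17.29+10.52)/2 × 1.5 = 20.8575
  [2.5→4.5]: (10.52+4.77)/2 × 2 = 15.29
  Sum = 44.7925 mcg/mL·hr
intramuscular injection tail: 4.77/0.397 = 12.015; AUC_ev,0→∞ = 44.7925 + 12.015 = 56.8075 mcg/mL·hr
F = (AUC_ev/D_ev)/(AUC_iv/D_iv) = (56.8075/150)/(173.9895/150) = 0.378717/1.15993 = 0.3265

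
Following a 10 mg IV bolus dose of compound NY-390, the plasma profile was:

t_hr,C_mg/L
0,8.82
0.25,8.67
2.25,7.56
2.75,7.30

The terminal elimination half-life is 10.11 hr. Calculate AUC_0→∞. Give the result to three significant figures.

AUC = 129 mg/L·hr

Trapezoidal AUC_0→2.75:
  [0→0.25]: (8.82+8.67)/2 × 0.25 = 2.18625
  [0.25→2.25]: (8.67+7.56)/2 × 2 = 16.23
  [2.25→2.75]: (7.56+7.30)/2 × 0.5 = 3.715
  Sum = 22.13125 mg/L·hr
k_e = ln2 / t½ = 0.693147 / 10.11 = 0.0686 hr^-1
Extrapolated tail: C_last / k_e = 7.30 / 0.0686 = 106.414
AUC_0→∞ = 22.13125 + 106.414 = 128.54525 mg/L·hr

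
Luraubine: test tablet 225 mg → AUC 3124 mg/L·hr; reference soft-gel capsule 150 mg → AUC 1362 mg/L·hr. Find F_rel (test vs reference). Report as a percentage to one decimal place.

F_rel = 152.9%

F_rel = (AUC_test/D_test) / (AUC_ref/D_ref)
      = (3124/225) / (1362/150)
      = 13.8844 / 9.08 = 1.5291 = 152.91%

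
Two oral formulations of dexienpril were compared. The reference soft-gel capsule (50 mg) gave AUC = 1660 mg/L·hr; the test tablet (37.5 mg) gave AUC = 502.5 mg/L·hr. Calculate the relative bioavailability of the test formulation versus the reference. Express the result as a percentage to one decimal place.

F_rel = (AUC_test/D_test) / (AUC_ref/D_ref)
      = (502.5/37.5) / (1660/50)
      = 13.4 / 33.2 = 0.4036 = 40.36%

F_rel = 40.4%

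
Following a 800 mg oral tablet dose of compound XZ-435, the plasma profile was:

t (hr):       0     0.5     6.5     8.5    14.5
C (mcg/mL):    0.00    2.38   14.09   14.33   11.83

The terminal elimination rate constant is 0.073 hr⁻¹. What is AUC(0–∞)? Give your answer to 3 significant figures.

AUC = 319 mcg/mL·hr

Trapezoidal AUC_0→14.5:
  [0→0.5]: (0.00+2.38)/2 × 0.5 = 0.595
  [0.5→6.5]: (2.38+14.09)/2 × 6 = 49.41
  [6.5→8.5]: (14.09+14.33)/2 × 2 = 28.42
  [8.5→14.5]: (14.33+11.83)/2 × 6 = 78.48
  Sum = 156.905 mcg/mL·hr
Extrapolated tail: C_last / k_e = 11.83 / 0.073 = 162.055
AUC_0→∞ = 156.905 + 162.055 = 318.96 mcg/mL·hr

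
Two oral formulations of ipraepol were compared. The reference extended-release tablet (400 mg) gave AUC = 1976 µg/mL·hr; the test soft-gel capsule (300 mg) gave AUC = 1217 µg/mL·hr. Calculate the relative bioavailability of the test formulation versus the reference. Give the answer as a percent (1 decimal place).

F_rel = (AUC_test/D_test) / (AUC_ref/D_ref)
      = (1217/300) / (1976/400)
      = 4.05667 / 4.94 = 0.8212 = 82.12%

F_rel = 82.1%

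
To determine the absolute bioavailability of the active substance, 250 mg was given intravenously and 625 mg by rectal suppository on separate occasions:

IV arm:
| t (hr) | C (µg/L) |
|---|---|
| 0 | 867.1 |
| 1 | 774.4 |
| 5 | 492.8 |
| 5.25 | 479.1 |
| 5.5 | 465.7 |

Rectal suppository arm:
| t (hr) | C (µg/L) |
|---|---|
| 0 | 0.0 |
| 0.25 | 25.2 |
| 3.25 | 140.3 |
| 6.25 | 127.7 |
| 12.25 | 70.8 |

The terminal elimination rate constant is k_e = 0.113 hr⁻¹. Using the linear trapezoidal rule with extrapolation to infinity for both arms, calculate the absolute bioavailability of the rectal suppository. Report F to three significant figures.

F = 0.0972

Trapezoidal AUC_0→5.5 (IV):
  [0→1]: (867.1+774.4)/2 × 1 = 820.75
  [1→5]: (774.4+492.8)/2 × 4 = 2534.4
  [5→5.25]: (492.8+479.1)/2 × 0.25 = 121.4875
  [5.25→5.5]: (479.1+465.7)/2 × 0.25 = 118.1
  Sum = 3594.7375 µg/L·hr
IV tail: 465.7/0.113 = 4121.239; AUC_iv,0→∞ = 3594.7375 + 4121.239 = 7715.9765 µg/L·hr
Trapezoidal AUC_0→12.25 (rectal suppository):
  [0→0.25]: (0.0+25.2)/2 × 0.25 = 3.15
  [0.25→3.25]: (25.2+140.3)/2 × 3 = 248.25
  [3.25→6.25]: (140.3+127.7)/2 × 3 = 402.0
  [6.25→12.25]: (127.7+70.8)/2 × 6 = 595.5
  Sum = 1248.9 µg/L·hr
rectal suppository tail: 70.8/0.113 = 626.549; AUC_ev,0→∞ = 1248.9 + 626.549 = 1875.449 µg/L·hr
F = (AUC_ev/D_ev)/(AUC_iv/D_iv) = (1875.449/625)/(7715.9765/250) = 3.0007184/30.863906 = 0.0972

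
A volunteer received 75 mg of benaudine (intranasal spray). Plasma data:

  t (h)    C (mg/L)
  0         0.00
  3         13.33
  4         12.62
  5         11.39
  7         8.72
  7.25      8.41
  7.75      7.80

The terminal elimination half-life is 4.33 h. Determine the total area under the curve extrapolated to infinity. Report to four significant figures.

Trapezoidal AUC_0→7.75:
  [0→3]: (0.00+13.33)/2 × 3 = 19.995
  [3→4]: (13.33+12.62)/2 × 1 = 12.975
  [4→5]: (12.62+11.39)/2 × 1 = 12.005
  [5→7]: (11.39+8.72)/2 × 2 = 20.11
  [7→7.25]: (8.72+8.41)/2 × 0.25 = 2.14125
  [7.25→7.75]: (8.41+7.80)/2 × 0.5 = 4.0525
  Sum = 71.27875 mg/L·h
k_e = ln2 / t½ = 0.693147 / 4.33 = 0.1601 h^-1
Extrapolated tail: C_last / k_e = 7.80 / 0.1601 = 48.720
AUC_0→∞ = 71.27875 + 48.720 = 119.99875 mg/L·h

AUC = 120.0 mg/L·h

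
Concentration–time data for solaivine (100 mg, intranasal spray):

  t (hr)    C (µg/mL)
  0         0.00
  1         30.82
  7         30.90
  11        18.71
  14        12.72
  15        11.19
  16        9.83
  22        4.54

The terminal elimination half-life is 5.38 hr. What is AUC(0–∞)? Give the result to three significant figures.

Trapezoidal AUC_0→22:
  [0→1]: (0.00+30.82)/2 × 1 = 15.41
  [1→7]: (30.82+30.90)/2 × 6 = 185.16
  [7→11]: (30.90+18.71)/2 × 4 = 99.22
  [11→14]: (18.71+12.72)/2 × 3 = 47.145
  [14→15]: (12.72+11.19)/2 × 1 = 11.955
  [15→16]: (11.19+9.83)/2 × 1 = 10.51
  [16→22]: (9.83+4.54)/2 × 6 = 43.11
  Sum = 412.51 µg/mL·hr
k_e = ln2 / t½ = 0.693147 / 5.38 = 0.1288 hr^-1
Extrapolated tail: C_last / k_e = 4.54 / 0.1288 = 35.248
AUC_0→∞ = 412.51 + 35.248 = 447.758 µg/mL·hr

AUC = 448 µg/mL·hr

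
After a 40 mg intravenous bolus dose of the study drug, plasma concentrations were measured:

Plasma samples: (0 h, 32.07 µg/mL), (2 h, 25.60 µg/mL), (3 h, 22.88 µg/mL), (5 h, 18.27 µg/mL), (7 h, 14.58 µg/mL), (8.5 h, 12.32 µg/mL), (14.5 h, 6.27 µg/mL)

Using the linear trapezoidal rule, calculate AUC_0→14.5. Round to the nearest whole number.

AUC = 232 µg/mL·h

Trapezoidal AUC_0→14.5:
  [0→2]: (32.07+25.60)/2 × 2 = 57.67
  [2→3]: (25.60+22.88)/2 × 1 = 24.24
  [3→5]: (22.88+18.27)/2 × 2 = 41.15
  [5→7]: (18.27+14.58)/2 × 2 = 32.85
  [7→8.5]: (14.58+12.32)/2 × 1.5 = 20.175
  [8.5→14.5]: (12.32+6.27)/2 × 6 = 55.77
  Sum = 231.855 µg/mL·h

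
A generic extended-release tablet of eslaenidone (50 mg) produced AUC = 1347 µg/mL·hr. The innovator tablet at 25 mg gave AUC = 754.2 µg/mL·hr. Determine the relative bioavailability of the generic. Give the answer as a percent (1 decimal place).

F_rel = 89.3%

F_rel = (AUC_test/D_test) / (AUC_ref/D_ref)
      = (1347/50) / (754.2/25)
      = 26.94 / 30.168 = 0.8930 = 89.30%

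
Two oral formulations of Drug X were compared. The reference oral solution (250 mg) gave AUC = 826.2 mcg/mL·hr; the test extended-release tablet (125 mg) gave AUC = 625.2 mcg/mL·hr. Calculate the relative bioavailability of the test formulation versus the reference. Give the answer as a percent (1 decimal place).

F_rel = 151.3%

F_rel = (AUC_test/D_test) / (AUC_ref/D_ref)
      = (625.2/125) / (826.2/250)
      = 5.0016 / 3.3048 = 1.5134 = 151.34%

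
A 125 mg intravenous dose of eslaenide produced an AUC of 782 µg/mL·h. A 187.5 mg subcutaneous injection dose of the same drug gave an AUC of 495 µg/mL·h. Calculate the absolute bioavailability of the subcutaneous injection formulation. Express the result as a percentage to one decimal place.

F = (AUC_ev / D_ev) / (AUC_iv / D_iv)
  = (495/187.5) / (782/125)
  = 2.64 / 6.256 = 0.4220
  = 42.20%

F = 42.2%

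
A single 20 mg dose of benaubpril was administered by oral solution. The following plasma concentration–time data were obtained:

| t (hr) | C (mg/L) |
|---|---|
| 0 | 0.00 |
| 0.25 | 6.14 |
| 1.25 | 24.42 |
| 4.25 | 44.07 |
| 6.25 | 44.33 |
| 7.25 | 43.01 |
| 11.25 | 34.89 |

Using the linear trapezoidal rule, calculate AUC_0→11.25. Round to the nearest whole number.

Trapezoidal AUC_0→11.25:
  [0→0.25]: (0.00+6.14)/2 × 0.25 = 0.7675
  [0.25→1.25]: (6.14+24.42)/2 × 1 = 15.28
  [1.25→4.25]: (24.42+44.07)/2 × 3 = 102.735
  [4.25→6.25]: (44.07+44.33)/2 × 2 = 88.4
  [6.25→7.25]: (44.33+43.01)/2 × 1 = 43.67
  [7.25→11.25]: (43.01+34.89)/2 × 4 = 155.8
  Sum = 406.6525 mg/L·hr

AUC = 407 mg/L·hr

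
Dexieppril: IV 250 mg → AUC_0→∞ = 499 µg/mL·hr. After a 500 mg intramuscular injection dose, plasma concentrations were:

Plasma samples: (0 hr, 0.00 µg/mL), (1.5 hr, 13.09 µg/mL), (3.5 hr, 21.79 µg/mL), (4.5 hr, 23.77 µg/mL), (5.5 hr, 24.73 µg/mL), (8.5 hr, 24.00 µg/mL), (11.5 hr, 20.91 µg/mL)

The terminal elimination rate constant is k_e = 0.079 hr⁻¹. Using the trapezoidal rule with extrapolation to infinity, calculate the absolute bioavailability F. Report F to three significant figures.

Trapezoidal AUC_0→11.5 (intramuscular injection):
  [0→1.5]: (0.00+13.09)/2 × 1.5 = 9.8175
  [1.5→3.5]: (13.09+21.79)/2 × 2 = 34.88
  [3.5→4.5]: (21.79+23.77)/2 × 1 = 22.78
  [4.5→5.5]: (23.77+24.73)/2 × 1 = 24.25
  [5.5→8.5]: (24.73+24.00)/2 × 3 = 73.095
  [8.5→11.5]: (24.00+20.91)/2 × 3 = 67.365
  Sum = 232.1875 µg/mL·hr
Tail: C_last/k_e = 20.91/0.079 = 264.684
AUC_0→∞ (intramuscular injection) = 232.1875 + 264.684 = 496.8715 µg/mL·hr
F = (AUC_ev/D_ev)/(AUC_iv/D_iv) = (496.8715/500)/(499/250) = 0.993743/1.996 = 0.4979

F = 0.498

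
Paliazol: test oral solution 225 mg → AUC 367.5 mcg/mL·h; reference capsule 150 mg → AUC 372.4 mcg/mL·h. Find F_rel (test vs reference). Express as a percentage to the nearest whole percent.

F_rel = 66%

F_rel = (AUC_test/D_test) / (AUC_ref/D_ref)
      = (367.5/225) / (372.4/150)
      = 1.63333 / 2.48267 = 0.6579 = 65.79%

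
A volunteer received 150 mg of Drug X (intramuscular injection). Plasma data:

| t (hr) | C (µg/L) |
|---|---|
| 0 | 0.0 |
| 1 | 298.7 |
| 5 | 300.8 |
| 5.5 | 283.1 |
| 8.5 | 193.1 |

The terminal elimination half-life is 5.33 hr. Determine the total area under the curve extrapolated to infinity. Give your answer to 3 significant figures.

Trapezoidal AUC_0→8.5:
  [0→1]: (0.0+298.7)/2 × 1 = 149.35
  [1→5]: (298.7+300.8)/2 × 4 = 1199.0
  [5→5.5]: (300.8+283.1)/2 × 0.5 = 145.975
  [5.5→8.5]: (283.1+193.1)/2 × 3 = 714.3
  Sum = 2208.625 µg/L·hr
k_e = ln2 / t½ = 0.693147 / 5.33 = 0.1300 hr^-1
Extrapolated tail: C_last / k_e = 193.1 / 0.13 = 1485.385
AUC_0→∞ = 2208.625 + 1485.385 = 3694.01 µg/L·hr

AUC = 3690 µg/L·hr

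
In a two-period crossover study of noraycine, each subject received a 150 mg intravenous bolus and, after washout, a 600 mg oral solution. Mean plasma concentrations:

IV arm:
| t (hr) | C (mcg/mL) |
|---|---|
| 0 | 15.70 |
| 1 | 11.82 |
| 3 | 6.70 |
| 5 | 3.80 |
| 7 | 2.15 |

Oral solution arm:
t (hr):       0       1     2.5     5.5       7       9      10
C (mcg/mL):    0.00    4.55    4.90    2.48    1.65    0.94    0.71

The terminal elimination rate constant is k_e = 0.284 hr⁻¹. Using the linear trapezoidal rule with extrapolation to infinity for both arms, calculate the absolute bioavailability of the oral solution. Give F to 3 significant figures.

Trapezoidal AUC_0→7 (IV):
  [0→1]: (15.70+11.82)/2 × 1 = 13.76
  [1→3]: (11.82+6.70)/2 × 2 = 18.52
  [3→5]: (6.70+3.80)/2 × 2 = 10.5
  [5→7]: (3.80+2.15)/2 × 2 = 5.95
  Sum = 48.73 mcg/mL·hr
IV tail: 2.15/0.284 = 7.570; AUC_iv,0→∞ = 48.73 + 7.570 = 56.3 mcg/mL·hr
Trapezoidal AUC_0→10 (oral solution):
  [0→1]: (0.00+4.55)/2 × 1 = 2.275
  [1→2.5]: (4.55+4.90)/2 × 1.5 = 7.0875
  [2.5→5.5]: (4.90+2.48)/2 × 3 = 11.07
  [5.5→7]: (2.48+1.65)/2 × 1.5 = 3.0975
  [7→9]: (1.65+0.94)/2 × 2 = 2.59
  [9→10]: (0.94+0.71)/2 × 1 = 0.825
  Sum = 26.945 mcg/mL·hr
oral solution tail: 0.71/0.284 = 2.500; AUC_ev,0→∞ = 26.945 + 2.500 = 29.445 mcg/mL·hr
F = (AUC_ev/D_ev)/(AUC_iv/D_iv) = (29.445/600)/(56.3/150) = 0.049075/0.375333 = 0.1308

F = 0.131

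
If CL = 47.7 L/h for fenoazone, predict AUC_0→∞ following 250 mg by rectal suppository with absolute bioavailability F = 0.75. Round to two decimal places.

AUC = 3.93 mg/L·h

AUC_0→∞ = F × Dose / CL
        = 0.75 × 250 / 47.7 = 3.93082 mg/L·h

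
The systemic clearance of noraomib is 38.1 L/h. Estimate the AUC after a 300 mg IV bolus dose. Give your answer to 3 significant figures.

AUC_0→∞ = Dose_iv / CL
        = 300 / 38.1 = 7.87402 mg/L·h

AUC = 7.87 mg/L·h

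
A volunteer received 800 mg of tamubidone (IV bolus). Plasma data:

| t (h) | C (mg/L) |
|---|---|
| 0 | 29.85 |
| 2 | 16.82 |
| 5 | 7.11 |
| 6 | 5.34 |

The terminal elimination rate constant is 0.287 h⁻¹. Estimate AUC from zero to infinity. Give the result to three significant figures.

Trapezoidal AUC_0→6:
  [0→2]: (29.85+16.82)/2 × 2 = 46.67
  [2→5]: (16.82+7.11)/2 × 3 = 35.895
  [5→6]: (7.11+5.34)/2 × 1 = 6.225
  Sum = 88.79 mg/L·h
Extrapolated tail: C_last / k_e = 5.34 / 0.287 = 18.606
AUC_0→∞ = 88.79 + 18.606 = 107.396 mg/L·h

AUC = 107 mg/L·h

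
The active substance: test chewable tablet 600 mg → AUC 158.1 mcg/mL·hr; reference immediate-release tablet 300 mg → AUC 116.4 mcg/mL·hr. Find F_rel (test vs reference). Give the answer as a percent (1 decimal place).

F_rel = 67.9%

F_rel = (AUC_test/D_test) / (AUC_ref/D_ref)
      = (158.1/600) / (116.4/300)
      = 0.2635 / 0.388 = 0.6791 = 67.91%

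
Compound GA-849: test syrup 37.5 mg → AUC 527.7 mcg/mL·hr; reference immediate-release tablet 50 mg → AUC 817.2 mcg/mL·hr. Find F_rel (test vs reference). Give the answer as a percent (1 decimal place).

F_rel = (AUC_test/D_test) / (AUC_ref/D_ref)
      = (527.7/37.5) / (817.2/50)
      = 14.072 / 16.344 = 0.8610 = 86.10%

F_rel = 86.1%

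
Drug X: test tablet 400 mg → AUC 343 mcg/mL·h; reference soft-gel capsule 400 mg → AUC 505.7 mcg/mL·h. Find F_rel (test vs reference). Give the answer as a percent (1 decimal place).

F_rel = 67.8%

F_rel = (AUC_test/D_test) / (AUC_ref/D_ref)
      = (343/400) / (505.7/400)
      = 0.8575 / 1.26425 = 0.6783 = 67.83%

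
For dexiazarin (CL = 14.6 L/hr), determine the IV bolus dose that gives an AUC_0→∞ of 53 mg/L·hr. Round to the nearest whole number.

Dose = 774 mg

Dose_iv = CL × AUC_0→∞
     = 14.6 × 53 = 773.8 mg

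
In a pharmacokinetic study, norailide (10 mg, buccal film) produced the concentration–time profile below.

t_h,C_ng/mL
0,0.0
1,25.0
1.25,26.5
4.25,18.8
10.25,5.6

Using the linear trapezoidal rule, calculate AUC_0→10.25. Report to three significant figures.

Trapezoidal AUC_0→10.25:
  [0→1]: (0.0+25.0)/2 × 1 = 12.5
  [1→1.25]: (25.0+26.5)/2 × 0.25 = 6.4375
  [1.25→4.25]: (26.5+18.8)/2 × 3 = 67.95
  [4.25→10.25]: (18.8+5.6)/2 × 6 = 73.2
  Sum = 160.0875 ng/mL·h

AUC = 160 ng/mL·h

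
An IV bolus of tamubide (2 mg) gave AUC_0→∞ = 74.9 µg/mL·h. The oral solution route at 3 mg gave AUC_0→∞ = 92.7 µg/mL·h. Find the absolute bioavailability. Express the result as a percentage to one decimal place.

F = (AUC_ev / D_ev) / (AUC_iv / D_iv)
  = (92.7/3) / (74.9/2)
  = 30.9 / 37.45 = 0.8251
  = 82.51%

F = 82.5%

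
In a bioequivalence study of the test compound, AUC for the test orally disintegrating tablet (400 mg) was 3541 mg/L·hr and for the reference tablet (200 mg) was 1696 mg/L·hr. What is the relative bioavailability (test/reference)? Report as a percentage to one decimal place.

F_rel = (AUC_test/D_test) / (AUC_ref/D_ref)
      = (3541/400) / (1696/200)
      = 8.8525 / 8.48 = 1.0439 = 104.39%

F_rel = 104.4%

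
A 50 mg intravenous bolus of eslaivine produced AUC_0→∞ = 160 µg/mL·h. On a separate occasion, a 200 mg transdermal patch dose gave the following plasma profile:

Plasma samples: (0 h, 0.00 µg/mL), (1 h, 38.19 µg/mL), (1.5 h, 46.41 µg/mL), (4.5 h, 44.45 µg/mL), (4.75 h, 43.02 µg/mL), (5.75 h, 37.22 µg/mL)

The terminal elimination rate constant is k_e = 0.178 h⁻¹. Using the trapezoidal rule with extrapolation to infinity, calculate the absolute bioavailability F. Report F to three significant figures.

Trapezoidal AUC_0→5.75 (transdermal patch):
  [0→1]: (0.00+38.19)/2 × 1 = 19.095
  [1→1.5]: (38.19+46.41)/2 × 0.5 = 21.15
  [1.5→4.5]: (46.41+44.45)/2 × 3 = 136.29
  [4.5→4.75]: (44.45+43.02)/2 × 0.25 = 10.93375
  [4.75→5.75]: (43.02+37.22)/2 × 1 = 40.12
  Sum = 227.58875 µg/mL·h
Tail: C_last/k_e = 37.22/0.178 = 209.101
AUC_0→∞ (transdermal patch) = 227.58875 + 209.101 = 436.68975 µg/mL·h
F = (AUC_ev/D_ev)/(AUC_iv/D_iv) = (436.68975/200)/(160/50) = 2.18345/3.2 = 0.6823

F = 0.682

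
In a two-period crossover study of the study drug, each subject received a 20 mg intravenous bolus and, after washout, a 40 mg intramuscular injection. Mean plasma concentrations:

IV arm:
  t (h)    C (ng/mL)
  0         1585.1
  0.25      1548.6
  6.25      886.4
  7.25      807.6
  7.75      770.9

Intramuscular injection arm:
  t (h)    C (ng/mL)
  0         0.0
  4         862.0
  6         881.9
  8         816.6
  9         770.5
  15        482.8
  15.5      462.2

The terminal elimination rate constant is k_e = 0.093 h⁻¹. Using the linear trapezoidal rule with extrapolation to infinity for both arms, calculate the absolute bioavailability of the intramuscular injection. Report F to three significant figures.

F = 0.433

Trapezoidal AUC_0→7.75 (IV):
  [0→0.25]: (1585.1+1548.6)/2 × 0.25 = 391.7125
  [0.25→6.25]: (1548.6+886.4)/2 × 6 = 7305.0
  [6.25→7.25]: (886.4+807.6)/2 × 1 = 847.0
  [7.25→7.75]: (807.6+770.9)/2 × 0.5 = 394.625
  Sum = 8938.3375 ng/mL·h
IV tail: 770.9/0.093 = 8289.247; AUC_iv,0→∞ = 8938.3375 + 8289.247 = 17227.5845 ng/mL·h
Trapezoidal AUC_0→15.5 (intramuscular injection):
  [0→4]: (0.0+862.0)/2 × 4 = 1724.0
  [4→6]: (862.0+881.9)/2 × 2 = 1743.9
  [6→8]: (881.9+816.6)/2 × 2 = 1698.5
  [8→9]: (816.6+770.5)/2 × 1 = 793.55
  [9→15]: (770.5+482.8)/2 × 6 = 3759.9
  [15→15.5]: (482.8+462.2)/2 × 0.5 = 236.25
  Sum = 9956.1 ng/mL·h
intramuscular injection tail: 462.2/0.093 = 4969.892; AUC_ev,0→∞ = 9956.1 + 4969.892 = 14925.992 ng/mL·h
F = (AUC_ev/D_ev)/(AUC_iv/D_iv) = (14925.992/40)/(17227.5845/20) = 373.1498/861.379 = 0.4332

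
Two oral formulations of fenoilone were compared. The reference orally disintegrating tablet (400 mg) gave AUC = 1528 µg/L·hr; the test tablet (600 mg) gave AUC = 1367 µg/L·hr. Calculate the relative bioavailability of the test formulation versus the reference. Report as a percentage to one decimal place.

F_rel = (AUC_test/D_test) / (AUC_ref/D_ref)
      = (1367/600) / (1528/400)
      = 2.27833 / 3.82 = 0.5964 = 59.64%

F_rel = 59.6%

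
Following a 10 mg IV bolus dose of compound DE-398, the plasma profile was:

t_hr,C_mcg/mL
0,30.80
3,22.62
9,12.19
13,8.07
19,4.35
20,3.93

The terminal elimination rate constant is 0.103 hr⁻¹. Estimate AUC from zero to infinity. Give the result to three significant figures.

AUC = 305 mcg/mL·hr

Trapezoidal AUC_0→20:
  [0→3]: (30.80+22.62)/2 × 3 = 80.13
  [3→9]: (22.62+12.19)/2 × 6 = 104.43
  [9→13]: (12.19+8.07)/2 × 4 = 40.52
  [13→19]: (8.07+4.35)/2 × 6 = 37.26
  [19→20]: (4.35+3.93)/2 × 1 = 4.14
  Sum = 266.48 mcg/mL·hr
Extrapolated tail: C_last / k_e = 3.93 / 0.103 = 38.155
AUC_0→∞ = 266.48 + 38.155 = 304.635 mcg/mL·hr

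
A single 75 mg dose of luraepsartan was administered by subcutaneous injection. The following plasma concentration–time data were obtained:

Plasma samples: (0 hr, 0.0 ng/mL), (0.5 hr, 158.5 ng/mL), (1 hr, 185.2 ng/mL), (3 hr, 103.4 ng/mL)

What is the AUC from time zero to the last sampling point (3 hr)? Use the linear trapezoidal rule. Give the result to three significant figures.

AUC = 414 ng/mL·hr

Trapezoidal AUC_0→3:
  [0→0.5]: (0.0+158.5)/2 × 0.5 = 39.625
  [0.5→1]: (158.5+185.2)/2 × 0.5 = 85.925
  [1→3]: (185.2+103.4)/2 × 2 = 288.6
  Sum = 414.15 ng/mL·hr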